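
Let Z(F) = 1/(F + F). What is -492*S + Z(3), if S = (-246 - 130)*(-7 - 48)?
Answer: -61047359/6 ≈ -1.0175e+7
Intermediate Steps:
Z(F) = 1/(2*F)
S = 20680 (S = -376*(-55) = 20680)
-492*S + Z(3) = -492*20680 + (½)/3 = -10174560 + (½)*(⅓) = -10174560 + ⅙ = -61047359/6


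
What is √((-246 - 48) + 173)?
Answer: 11*I ≈ 11.0*I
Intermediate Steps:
√((-246 - 48) + 173) = √(-294 + 173) = √(-121) = 11*I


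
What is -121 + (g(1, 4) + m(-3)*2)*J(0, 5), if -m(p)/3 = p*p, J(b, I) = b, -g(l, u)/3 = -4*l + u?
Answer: -121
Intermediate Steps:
g(l, u) = -3*u + 12*l (g(l, u) = -3*(-4*l + u) = -3*(u - 4*l) = -3*u + 12*l)
m(p) = -3*p² (m(p) = -3*p*p = -3*p²)
-121 + (g(1, 4) + m(-3)*2)*J(0, 5) = -121 + ((-3*4 + 12*1) - 3*(-3)²*2)*0 = -121 + ((-12 + 12) - 3*9*2)*0 = -121 + (0 - 27*2)*0 = -121 + (0 - 54)*0 = -121 - 54*0 = -121 + 0 = -121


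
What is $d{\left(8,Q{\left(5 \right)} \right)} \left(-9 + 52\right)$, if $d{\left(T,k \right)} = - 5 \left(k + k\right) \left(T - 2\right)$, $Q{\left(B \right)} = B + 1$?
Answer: $-15480$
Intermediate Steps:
$Q{\left(B \right)} = 1 + B$
$d{\left(T,k \right)} = - 10 k \left(-2 + T\right)$ ($d{\left(T,k \right)} = - 5 \cdot 2 k \left(-2 + T\right) = - 10 k \left(-2 + T\right)$)
$d{\left(8,Q{\left(5 \right)} \right)} \left(-9 + 52\right) = 10 \left(1 + 5\right) \left(2 - 8\right) \left(-9 + 52\right) = 10 \cdot 6 \left(2 - 8\right) 43 = 10 \cdot 6 \left(-6\right) 43 = \left(-360\right) 43 = -15480$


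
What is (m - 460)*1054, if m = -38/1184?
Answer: -143522653/296 ≈ -4.8487e+5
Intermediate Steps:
m = -19/592 (m = -38/1184 = -1*19/592 = -19/592 ≈ -0.032095)
(m - 460)*1054 = (-19/592 - 460)*1054 = -272339/592*1054 = -143522653/296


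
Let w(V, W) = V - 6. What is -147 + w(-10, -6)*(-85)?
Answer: 1213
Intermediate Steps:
w(V, W) = -6 + V
-147 + w(-10, -6)*(-85) = -147 + (-6 - 10)*(-85) = -147 - 16*(-85) = -147 + 1360 = 1213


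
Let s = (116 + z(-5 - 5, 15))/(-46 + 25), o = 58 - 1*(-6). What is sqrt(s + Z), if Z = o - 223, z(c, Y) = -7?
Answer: 2*I*sqrt(18102)/21 ≈ 12.814*I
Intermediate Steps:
o = 64 (o = 58 + 6 = 64)
s = -109/21 (s = (116 - 7)/(-46 + 25) = 109/(-21) = 109*(-1/21) = -109/21 ≈ -5.1905)
Z = -159 (Z = 64 - 223 = -159)
sqrt(s + Z) = sqrt(-109/21 - 159) = sqrt(-3448/21) = 2*I*sqrt(18102)/21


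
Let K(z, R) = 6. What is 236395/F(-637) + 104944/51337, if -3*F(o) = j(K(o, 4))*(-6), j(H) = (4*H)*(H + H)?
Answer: 12196257859/29570112 ≈ 412.45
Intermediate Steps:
j(H) = 8*H² (j(H) = (4*H)*(2*H) = 8*H²)
F(o) = 576 (F(o) = -8*6²*(-6)/3 = -8*36*(-6)/3 = -96*(-6) = -⅓*(-1728) = 576)
236395/F(-637) + 104944/51337 = 236395/576 + 104944/51337 = 12196257859/29570112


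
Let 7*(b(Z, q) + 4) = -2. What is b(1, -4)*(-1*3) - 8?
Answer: 34/7 ≈ 4.8571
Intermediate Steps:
b(Z, q) = -30/7 (b(Z, q) = -4 + (⅐)*(-2) = -4 - 2/7 = -30/7)
b(1, -4)*(-1*3) - 8 = -(-30)*3/7 - 8 = -30/7*(-3) - 8 = 90/7 - 8 = 34/7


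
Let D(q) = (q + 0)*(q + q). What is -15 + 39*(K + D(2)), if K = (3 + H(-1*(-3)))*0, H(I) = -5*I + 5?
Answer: 297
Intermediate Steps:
H(I) = 5 - 5*I
D(q) = 2*q**2 (D(q) = q*(2*q) = 2*q**2)
K = 0 (K = (3 + (5 - (-5)*(-3)))*0 = (3 + (5 - 5*3))*0 = (3 + (5 - 15))*0 = (3 - 10)*0 = -7*0 = 0)
-15 + 39*(K + D(2)) = -15 + 39*(0 + 2*2**2) = -15 + 39*(0 + 2*4) = -15 + 39*(0 + 8) = -15 + 39*8 = -15 + 312 = 297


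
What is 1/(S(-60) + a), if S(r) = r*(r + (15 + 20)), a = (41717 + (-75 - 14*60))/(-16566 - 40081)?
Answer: 56647/84929698 ≈ 0.00066699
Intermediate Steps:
a = -40802/56647 (a = (41717 + (-75 - 840))/(-56647) = (41717 - 915)*(-1/56647) = 40802*(-1/56647) = -40802/56647 ≈ -0.72029)
S(r) = r*(35 + r) (S(r) = r*(r + 35) = r*(35 + r))
1/(S(-60) + a) = 1/(-60*(35 - 60) - 40802/56647) = 1/(-60*(-25) - 40802/56647) = 1/(1500 - 40802/56647) = 1/(84929698/56647) = 56647/84929698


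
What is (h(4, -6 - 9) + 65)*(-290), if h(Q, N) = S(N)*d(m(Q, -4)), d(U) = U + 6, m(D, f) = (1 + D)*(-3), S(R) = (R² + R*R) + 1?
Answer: 1158260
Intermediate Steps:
S(R) = 1 + 2*R² (S(R) = (R² + R²) + 1 = 2*R² + 1 = 1 + 2*R²)
m(D, f) = -3 - 3*D
d(U) = 6 + U
h(Q, N) = (1 + 2*N²)*(3 - 3*Q) (h(Q, N) = (1 + 2*N²)*(6 + (-3 - 3*Q)) = (1 + 2*N²)*(3 - 3*Q))
(h(4, -6 - 9) + 65)*(-290) = (-3*(1 + 2*(-6 - 9)²)*(-1 + 4) + 65)*(-290) = (-3*(1 + 2*(-15)²)*3 + 65)*(-290) = (-3*(1 + 2*225)*3 + 65)*(-290) = (-3*(1 + 450)*3 + 65)*(-290) = (-3*451*3 + 65)*(-290) = (-4059 + 65)*(-290) = -3994*(-290) = 1158260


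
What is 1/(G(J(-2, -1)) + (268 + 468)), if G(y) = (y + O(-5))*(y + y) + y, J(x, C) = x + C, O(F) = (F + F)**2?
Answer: 1/151 ≈ 0.0066225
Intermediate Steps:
O(F) = 4*F**2 (O(F) = (2*F)**2 = 4*F**2)
J(x, C) = C + x
G(y) = y + 2*y*(100 + y) (G(y) = (y + 4*(-5)**2)*(y + y) + y = (y + 4*25)*(2*y) + y = (y + 100)*(2*y) + y = (100 + y)*(2*y) + y = 2*y*(100 + y) + y = y + 2*y*(100 + y))
1/(G(J(-2, -1)) + (268 + 468)) = 1/((-1 - 2)*(201 + 2*(-1 - 2)) + (268 + 468)) = 1/(-3*(201 + 2*(-3)) + 736) = 1/(-3*(201 - 6) + 736) = 1/(-3*195 + 736) = 1/(-585 + 736) = 1/151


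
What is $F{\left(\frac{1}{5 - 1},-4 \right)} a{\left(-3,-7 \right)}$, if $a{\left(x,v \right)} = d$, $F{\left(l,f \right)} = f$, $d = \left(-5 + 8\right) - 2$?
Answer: $-4$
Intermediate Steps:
$d = 1$ ($d = 3 - 2 = 1$)
$a{\left(x,v \right)} = 1$
$F{\left(\frac{1}{5 - 1},-4 \right)} a{\left(-3,-7 \right)} = \left(-4\right) 1 = -4$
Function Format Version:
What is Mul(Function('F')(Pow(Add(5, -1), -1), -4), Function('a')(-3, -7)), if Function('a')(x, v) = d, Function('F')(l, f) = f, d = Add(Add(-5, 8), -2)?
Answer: -4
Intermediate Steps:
d = 1 (d = Add(3, -2) = 1)
Function('a')(x, v) = 1
Mul(Function('F')(Pow(Add(5, -1), -1), -4), Function('a')(-3, -7)) = Mul(-4, 1) = -4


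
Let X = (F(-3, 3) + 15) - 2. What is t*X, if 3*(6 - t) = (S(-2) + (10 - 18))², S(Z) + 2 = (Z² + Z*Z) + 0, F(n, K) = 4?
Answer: 238/3 ≈ 79.333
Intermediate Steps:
S(Z) = -2 + 2*Z² (S(Z) = -2 + ((Z² + Z*Z) + 0) = -2 + ((Z² + Z²) + 0) = -2 + (2*Z² + 0) = -2 + 2*Z²)
t = 14/3 (t = 6 - ((-2 + 2*(-2)²) + (10 - 18))²/3 = 6 - ((-2 + 2*4) - 8)²/3 = 6 - ((-2 + 8) - 8)²/3 = 6 - (6 - 8)²/3 = 6 - ⅓*(-2)² = 6 - ⅓*4 = 6 - 4/3 = 14/3 ≈ 4.6667)
X = 17 (X = (4 + 15) - 2 = 19 - 2 = 17)
t*X = (14/3)*17 = 238/3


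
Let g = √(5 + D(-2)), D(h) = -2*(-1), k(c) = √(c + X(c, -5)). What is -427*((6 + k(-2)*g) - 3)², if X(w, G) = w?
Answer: 8113 - 5124*I*√7 ≈ 8113.0 - 13557.0*I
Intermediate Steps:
k(c) = √2*√c (k(c) = √(c + c) = √(2*c) = √2*√c)
D(h) = 2
g = √7 (g = √(5 + 2) = √7 ≈ 2.6458)
-427*((6 + k(-2)*g) - 3)² = -427*((6 + (√2*√(-2))*√7) - 3)² = -427*((6 + (√2*(I*√2))*√7) - 3)² = -427*((6 + (2*I)*√7) - 3)² = -427*((6 + 2*I*√7) - 3)² = -427*(3 + 2*I*√7)²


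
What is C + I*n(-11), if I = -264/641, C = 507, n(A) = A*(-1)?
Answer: 322083/641 ≈ 502.47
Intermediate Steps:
n(A) = -A
I = -264/641 (I = -264*1/641 = -264/641 ≈ -0.41186)
C + I*n(-11) = 507 - (-264)*(-11)/641 = 507 - 264/641*11 = 507 - 2904/641 = 322083/641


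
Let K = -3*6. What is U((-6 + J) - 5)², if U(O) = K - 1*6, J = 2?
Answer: 576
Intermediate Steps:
K = -18
U(O) = -24 (U(O) = -18 - 1*6 = -18 - 6 = -24)
U((-6 + J) - 5)² = (-24)² = 576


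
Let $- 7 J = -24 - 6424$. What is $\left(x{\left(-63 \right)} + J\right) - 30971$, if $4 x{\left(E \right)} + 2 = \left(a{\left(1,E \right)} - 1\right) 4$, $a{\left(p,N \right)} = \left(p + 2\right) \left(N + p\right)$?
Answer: $- \frac{423323}{14} \approx -30237.0$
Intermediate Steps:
$J = \frac{6448}{7}$ ($J = - \frac{-24 - 6424}{7} = \left(- \frac{1}{7}\right) \left(-6448\right) = \frac{6448}{7} \approx 921.14$)
$a{\left(p,N \right)} = \left(2 + p\right) \left(N + p\right)$
$x{\left(E \right)} = \frac{3}{2} + 3 E$ ($x{\left(E \right)} = - \frac{1}{2} + \frac{\left(\left(1^{2} + 2 E + 2 \cdot 1 + E 1\right) - 1\right) 4}{4} = - \frac{1}{2} + \frac{\left(\left(1 + 2 E + 2 + E\right) - 1\right) 4}{4} = - \frac{1}{2} + \frac{\left(\left(3 + 3 E\right) - 1\right) 4}{4} = - \frac{1}{2} + \frac{\left(2 + 3 E\right) 4}{4} = - \frac{1}{2} + \frac{8 + 12 E}{4} = - \frac{1}{2} + \left(2 + 3 E\right) = \frac{3}{2} + 3 E$)
$\left(x{\left(-63 \right)} + J\right) - 30971 = \left(\left(\frac{3}{2} + 3 \left(-63\right)\right) + \frac{6448}{7}\right) - 30971 = \left(\left(\frac{3}{2} - 189\right) + \frac{6448}{7}\right) - 30971 = \left(- \frac{375}{2} + \frac{6448}{7}\right) - 30971 = \frac{10271}{14} - 30971 = - \frac{423323}{14}$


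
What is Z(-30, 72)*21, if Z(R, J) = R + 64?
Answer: 714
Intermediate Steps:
Z(R, J) = 64 + R
Z(-30, 72)*21 = (64 - 30)*21 = 34*21 = 714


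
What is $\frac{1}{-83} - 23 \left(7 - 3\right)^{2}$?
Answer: $- \frac{30545}{83} \approx -368.01$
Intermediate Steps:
$\frac{1}{-83} - 23 \left(7 - 3\right)^{2} = - \frac{1}{83} - 23 \cdot 4^{2} = - \frac{1}{83} - 368 = - \frac{30545}{83}$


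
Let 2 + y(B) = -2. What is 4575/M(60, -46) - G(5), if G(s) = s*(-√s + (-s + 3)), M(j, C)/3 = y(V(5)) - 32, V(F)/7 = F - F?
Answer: -1165/36 + 5*√5 ≈ -21.181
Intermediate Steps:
V(F) = 0 (V(F) = 7*(F - F) = 7*0 = 0)
y(B) = -4 (y(B) = -2 - 2 = -4)
M(j, C) = -108 (M(j, C) = 3*(-4 - 32) = 3*(-36) = -108)
G(s) = s*(3 - s - √s) (G(s) = s*(-√s + (3 - s)) = s*(3 - s - √s))
4575/M(60, -46) - G(5) = 4575/(-108) - (-1*5² - 5^(3/2) + 3*5) = 4575*(-1/108) - (-1*25 - 5*√5 + 15) = -1525/36 - (-25 - 5*√5 + 15) = -1525/36 - (-10 - 5*√5) = -1525/36 + (10 + 5*√5) = -1165/36 + 5*√5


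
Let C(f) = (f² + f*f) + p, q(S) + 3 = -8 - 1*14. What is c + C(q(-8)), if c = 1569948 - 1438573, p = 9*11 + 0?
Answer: 132724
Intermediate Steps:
q(S) = -25 (q(S) = -3 + (-8 - 1*14) = -3 + (-8 - 14) = -3 - 22 = -25)
p = 99 (p = 99 + 0 = 99)
C(f) = 99 + 2*f² (C(f) = (f² + f*f) + 99 = (f² + f²) + 99 = 2*f² + 99 = 99 + 2*f²)
c = 131375
c + C(q(-8)) = 131375 + (99 + 2*(-25)²) = 131375 + (99 + 2*625) = 131375 + (99 + 1250) = 131375 + 1349 = 132724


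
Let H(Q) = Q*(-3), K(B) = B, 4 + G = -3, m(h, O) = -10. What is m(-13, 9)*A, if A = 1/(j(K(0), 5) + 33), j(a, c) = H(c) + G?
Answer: -10/11 ≈ -0.90909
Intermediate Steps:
G = -7 (G = -4 - 3 = -7)
H(Q) = -3*Q
j(a, c) = -7 - 3*c (j(a, c) = -3*c - 7 = -7 - 3*c)
A = 1/11 (A = 1/((-7 - 3*5) + 33) = 1/((-7 - 15) + 33) = 1/(-22 + 33) = 1/11 ≈ 0.090909)
m(-13, 9)*A = -10*1/11 = -10/11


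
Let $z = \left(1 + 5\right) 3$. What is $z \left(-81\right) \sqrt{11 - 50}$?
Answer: $- 1458 i \sqrt{39} \approx - 9105.2 i$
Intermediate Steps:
$z = 18$ ($z = 6 \cdot 3 = 18$)
$z \left(-81\right) \sqrt{11 - 50} = 18 \left(-81\right) \sqrt{11 - 50} = - 1458 \sqrt{-39} = - 1458 i \sqrt{39}$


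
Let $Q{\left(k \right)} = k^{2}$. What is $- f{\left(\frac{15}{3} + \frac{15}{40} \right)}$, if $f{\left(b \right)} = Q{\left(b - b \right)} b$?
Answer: $0$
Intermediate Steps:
$f{\left(b \right)} = 0$ ($f{\left(b \right)} = \left(b - b\right)^{2} b = 0^{2} b = 0 b = 0$)
$- f{\left(\frac{15}{3} + \frac{15}{40} \right)} = \left(-1\right) 0 = 0$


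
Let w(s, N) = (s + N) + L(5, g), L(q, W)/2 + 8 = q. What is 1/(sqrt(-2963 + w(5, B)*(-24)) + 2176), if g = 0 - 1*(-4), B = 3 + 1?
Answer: 2176/4738011 - I*sqrt(3035)/4738011 ≈ 0.00045926 - 1.1627e-5*I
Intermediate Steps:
B = 4
g = 4 (g = 0 + 4 = 4)
L(q, W) = -16 + 2*q
w(s, N) = -6 + N + s (w(s, N) = (s + N) + (-16 + 2*5) = (N + s) + (-16 + 10) = (N + s) - 6 = -6 + N + s)
1/(sqrt(-2963 + w(5, B)*(-24)) + 2176) = 1/(sqrt(-2963 + (-6 + 4 + 5)*(-24)) + 2176) = 1/(sqrt(-2963 + 3*(-24)) + 2176) = 1/(sqrt(-2963 - 72) + 2176) = 1/(sqrt(-3035) + 2176) = 1/(I*sqrt(3035) + 2176) = 1/(2176 + I*sqrt(3035))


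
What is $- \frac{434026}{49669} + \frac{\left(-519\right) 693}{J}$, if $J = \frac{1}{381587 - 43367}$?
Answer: $- \frac{6042063621857086}{49669} \approx -1.2165 \cdot 10^{11}$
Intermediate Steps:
$J = \frac{1}{338220} \approx 2.9567 \cdot 10^{-6}$
$- \frac{434026}{49669} + \frac{\left(-519\right) 693}{J} = - \frac{434026}{49669} + \left(-519\right) 693 \frac{1}{\frac{1}{338220}} = \left(-434026\right) \frac{1}{49669} - 121646572740 = - \frac{434026}{49669} - 121646572740 = - \frac{6042063621857086}{49669}$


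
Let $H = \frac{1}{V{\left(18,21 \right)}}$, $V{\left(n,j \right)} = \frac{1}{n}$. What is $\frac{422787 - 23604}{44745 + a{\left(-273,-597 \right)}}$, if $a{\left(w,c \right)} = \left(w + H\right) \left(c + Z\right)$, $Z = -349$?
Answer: $\frac{133061}{95325} \approx 1.3959$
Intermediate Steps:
$H = 18$ ($H = \frac{1}{\frac{1}{18}} = 18$)
$a{\left(w,c \right)} = \left(-349 + c\right) \left(18 + w\right)$ ($a{\left(w,c \right)} = \left(w + 18\right) \left(c - 349\right) = \left(18 + w\right) \left(-349 + c\right) = \left(-349 + c\right) \left(18 + w\right)$)
$\frac{422787 - 23604}{44745 + a{\left(-273,-597 \right)}} = \frac{422787 - 23604}{44745 - -241230} = \frac{399183}{44745 + \left(-6282 + 95277 - 10746 + 162981\right)} = \frac{399183}{44745 + 241230} = \frac{399183}{285975} = 399183 \cdot \frac{1}{285975} = \frac{133061}{95325}$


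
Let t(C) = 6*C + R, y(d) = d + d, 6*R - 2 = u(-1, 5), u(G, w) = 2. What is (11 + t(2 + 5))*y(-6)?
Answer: -644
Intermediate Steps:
R = ⅔ (R = ⅓ + (⅙)*2 = ⅓ + ⅓ = ⅔ ≈ 0.66667)
y(d) = 2*d
t(C) = ⅔ + 6*C (t(C) = 6*C + ⅔ = ⅔ + 6*C)
(11 + t(2 + 5))*y(-6) = (11 + (⅔ + 6*(2 + 5)))*(2*(-6)) = (11 + (⅔ + 6*7))*(-12) = (11 + (⅔ + 42))*(-12) = (11 + 128/3)*(-12) = (161/3)*(-12) = -644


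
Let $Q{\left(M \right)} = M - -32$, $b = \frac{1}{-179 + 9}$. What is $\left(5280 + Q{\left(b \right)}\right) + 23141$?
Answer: $\frac{4837009}{170} \approx 28453.0$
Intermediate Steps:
$b = - \frac{1}{170}$ ($b = \frac{1}{-170} = - \frac{1}{170} \approx -0.0058824$)
$Q{\left(M \right)} = 32 + M$ ($Q{\left(M \right)} = M + 32 = 32 + M$)
$\left(5280 + Q{\left(b \right)}\right) + 23141 = \left(5280 + \left(32 - \frac{1}{170}\right)\right) + 23141 = \left(5280 + \frac{5439}{170}\right) + 23141 = \frac{903039}{170} + 23141 = \frac{4837009}{170}$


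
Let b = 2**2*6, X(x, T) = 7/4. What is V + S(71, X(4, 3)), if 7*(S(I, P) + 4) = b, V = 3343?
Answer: 23397/7 ≈ 3342.4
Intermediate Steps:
X(x, T) = 7/4 (X(x, T) = 7*(1/4) = 7/4)
b = 24 (b = 4*6 = 24)
S(I, P) = -4/7 (S(I, P) = -4 + (1/7)*24 = -4 + 24/7 = -4/7)
V + S(71, X(4, 3)) = 3343 - 4/7 = 23397/7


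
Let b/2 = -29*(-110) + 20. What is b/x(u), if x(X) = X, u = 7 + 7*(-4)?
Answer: -2140/7 ≈ -305.71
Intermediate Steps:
u = -21 (u = 7 - 28 = -21)
b = 6420 (b = 2*(-29*(-110) + 20) = 2*(3190 + 20) = 2*3210 = 6420)
b/x(u) = 6420/(-21) = 6420*(-1/21) = -2140/7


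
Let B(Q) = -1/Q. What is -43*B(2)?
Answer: 43/2 ≈ 21.500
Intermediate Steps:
-43*B(2) = -(-43)/2 = -43*(-½) = 43/2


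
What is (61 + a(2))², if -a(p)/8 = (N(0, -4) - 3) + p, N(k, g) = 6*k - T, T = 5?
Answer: 11881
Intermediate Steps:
N(k, g) = -5 + 6*k (N(k, g) = 6*k - 1*5 = 6*k - 5 = -5 + 6*k)
a(p) = 64 - 8*p (a(p) = -8*(((-5 + 6*0) - 3) + p) = -8*(((-5 + 0) - 3) + p) = -8*((-5 - 3) + p) = -8*(-8 + p) = 64 - 8*p)
(61 + a(2))² = (61 + (64 - 8*2))² = (61 + (64 - 16))² = (61 + 48)² = 109² = 11881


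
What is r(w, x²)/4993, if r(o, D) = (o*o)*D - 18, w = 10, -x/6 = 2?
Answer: 14382/4993 ≈ 2.8804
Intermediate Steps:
x = -12 (x = -6*2 = -12)
r(o, D) = -18 + D*o² (r(o, D) = o²*D - 18 = D*o² - 18 = -18 + D*o²)
r(w, x²)/4993 = (-18 + (-12)²*10²)/4993 = (-18 + 144*100)*(1/4993) = (-18 + 14400)*(1/4993) = 14382*(1/4993) = 14382/4993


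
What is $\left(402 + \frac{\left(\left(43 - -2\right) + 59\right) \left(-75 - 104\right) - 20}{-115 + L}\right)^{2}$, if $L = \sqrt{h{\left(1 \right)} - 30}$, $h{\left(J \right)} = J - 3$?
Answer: $\frac{36 \left(5794696 \sqrt{2} + 116734073 i\right)}{920 \sqrt{2} + 13193 i} \approx 3.1765 \cdot 10^{5} + 8964.6 i$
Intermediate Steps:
$h{\left(J \right)} = -3 + J$
$L = 4 i \sqrt{2}$ ($L = \sqrt{\left(-3 + 1\right) - 30} = \sqrt{-2 - 30} = \sqrt{-32} = 4 i \sqrt{2} \approx 5.6569 i$)
$\left(402 + \frac{\left(\left(43 - -2\right) + 59\right) \left(-75 - 104\right) - 20}{-115 + L}\right)^{2} = \left(402 + \frac{\left(\left(43 - -2\right) + 59\right) \left(-75 - 104\right) - 20}{-115 + 4 i \sqrt{2}}\right)^{2} = \left(402 + \frac{\left(\left(43 + 2\right) + 59\right) \left(-179\right) - 20}{-115 + 4 i \sqrt{2}}\right)^{2} = \left(402 + \frac{\left(45 + 59\right) \left(-179\right) - 20}{-115 + 4 i \sqrt{2}}\right)^{2} = \left(402 + \frac{104 \left(-179\right) - 20}{-115 + 4 i \sqrt{2}}\right)^{2} = \left(402 + \frac{-18616 - 20}{-115 + 4 i \sqrt{2}}\right)^{2} = \left(402 - \frac{18636}{-115 + 4 i \sqrt{2}}\right)^{2}$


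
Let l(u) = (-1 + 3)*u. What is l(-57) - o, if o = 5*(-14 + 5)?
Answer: -69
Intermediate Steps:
o = -45 (o = 5*(-9) = -45)
l(u) = 2*u
l(-57) - o = 2*(-57) - 1*(-45) = -114 + 45 = -69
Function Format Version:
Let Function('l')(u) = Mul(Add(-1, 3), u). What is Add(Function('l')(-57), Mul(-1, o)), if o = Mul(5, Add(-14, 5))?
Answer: -69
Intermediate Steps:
o = -45 (o = Mul(5, -9) = -45)
Function('l')(u) = Mul(2, u)
Add(Function('l')(-57), Mul(-1, o)) = Add(Mul(2, -57), Mul(-1, -45)) = Add(-114, 45) = -69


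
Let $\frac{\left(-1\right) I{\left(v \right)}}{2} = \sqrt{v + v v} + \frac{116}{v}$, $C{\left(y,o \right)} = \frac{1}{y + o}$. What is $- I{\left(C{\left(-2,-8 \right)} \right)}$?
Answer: $-2320 + \frac{3 i}{5} \approx -2320.0 + 0.6 i$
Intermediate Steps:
$C{\left(y,o \right)} = \frac{1}{o + y}$
$I{\left(v \right)} = - \frac{232}{v} - 2 \sqrt{v + v^{2}}$ ($I{\left(v \right)} = - 2 \left(\sqrt{v + v v} + \frac{116}{v}\right) = - 2 \left(\sqrt{v + v^{2}} + \frac{116}{v}\right) = - \frac{232}{v} - 2 \sqrt{v + v^{2}}$)
$- I{\left(C{\left(-2,-8 \right)} \right)} = - (- \frac{232}{\frac{1}{-8 - 2}} - 2 \sqrt{\frac{1}{-8 - 2} + \left(\frac{1}{-8 - 2}\right)^{2}}) = - (- \frac{232}{\frac{1}{-10}} - 2 \sqrt{\frac{1}{-10} + \left(\frac{1}{-10}\right)^{2}}) = - (- \frac{232}{- \frac{1}{10}} - 2 \sqrt{- \frac{1}{10} + \left(- \frac{1}{10}\right)^{2}}) = - (\left(-232\right) \left(-10\right) - 2 \sqrt{- \frac{1}{10} + \frac{1}{100}}) = - (2320 - 2 \sqrt{- \frac{9}{100}}) = - (2320 - 2 \frac{3 i}{10}) = - (2320 - \frac{3 i}{5}) = -2320 + \frac{3 i}{5}$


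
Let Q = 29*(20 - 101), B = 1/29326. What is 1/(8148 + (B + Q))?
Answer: 29326/170061475 ≈ 0.00017244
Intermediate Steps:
B = 1/29326 ≈ 3.4099e-5
Q = -2349 (Q = 29*(-81) = -2349)
1/(8148 + (B + Q)) = 1/(8148 + (1/29326 - 2349)) = 1/(8148 - 68886773/29326) = 1/(170061475/29326) = 29326/170061475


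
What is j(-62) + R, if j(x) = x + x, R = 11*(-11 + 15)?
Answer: -80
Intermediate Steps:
R = 44 (R = 11*4 = 44)
j(x) = 2*x
j(-62) + R = 2*(-62) + 44 = -124 + 44 = -80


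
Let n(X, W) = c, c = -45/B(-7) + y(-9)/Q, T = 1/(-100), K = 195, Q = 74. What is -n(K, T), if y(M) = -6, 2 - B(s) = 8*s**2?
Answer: -33/962 ≈ -0.034304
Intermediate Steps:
B(s) = 2 - 8*s**2
T = -1/100 ≈ -0.010000
c = 33/962 (c = -45/(2 - 8*(-7)**2) - 6/74 = -45/(2 - 8*49) - 6*1/74 = -45/(2 - 392) - 3/37 = -45/(-390) - 3/37 = -45*(-1/390) - 3/37 = 3/26 - 3/37 = 33/962 ≈ 0.034304)
n(X, W) = 33/962
-n(K, T) = -1*33/962 = -33/962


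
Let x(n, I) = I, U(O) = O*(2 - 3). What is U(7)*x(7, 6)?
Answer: -42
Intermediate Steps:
U(O) = -O (U(O) = O*(-1) = -O)
U(7)*x(7, 6) = -1*7*6 = -7*6 = -42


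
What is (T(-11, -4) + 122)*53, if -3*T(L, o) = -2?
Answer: 19504/3 ≈ 6501.3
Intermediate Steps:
T(L, o) = 2/3 (T(L, o) = -1/3*(-2) = 2/3)
(T(-11, -4) + 122)*53 = (2/3 + 122)*53 = (368/3)*53 = 19504/3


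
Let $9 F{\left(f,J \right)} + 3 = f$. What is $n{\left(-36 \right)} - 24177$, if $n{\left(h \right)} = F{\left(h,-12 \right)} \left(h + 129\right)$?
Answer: $-24580$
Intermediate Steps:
$F{\left(f,J \right)} = - \frac{1}{3} + \frac{f}{9}$
$n{\left(h \right)} = \left(129 + h\right) \left(- \frac{1}{3} + \frac{h}{9}\right)$ ($n{\left(h \right)} = \left(- \frac{1}{3} + \frac{h}{9}\right) \left(h + 129\right) = \left(- \frac{1}{3} + \frac{h}{9}\right) \left(129 + h\right) = \left(129 + h\right) \left(- \frac{1}{3} + \frac{h}{9}\right)$)
$n{\left(-36 \right)} - 24177 = \frac{\left(-3 - 36\right) \left(129 - 36\right)}{9} - 24177 = \frac{1}{9} \left(-39\right) 93 - 24177 = -403 - 24177 = -24580$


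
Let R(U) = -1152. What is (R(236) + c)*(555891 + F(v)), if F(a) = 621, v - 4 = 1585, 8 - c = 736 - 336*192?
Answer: 34855459584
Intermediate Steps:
c = 63784 (c = 8 - (736 - 336*192) = 8 - (736 - 64512) = 8 - 1*(-63776) = 8 + 63776 = 63784)
v = 1589 (v = 4 + 1585 = 1589)
(R(236) + c)*(555891 + F(v)) = (-1152 + 63784)*(555891 + 621) = 62632*556512 = 34855459584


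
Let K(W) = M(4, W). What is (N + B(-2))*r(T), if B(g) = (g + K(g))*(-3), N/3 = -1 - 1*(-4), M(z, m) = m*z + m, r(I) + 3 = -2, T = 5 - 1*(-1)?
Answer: -225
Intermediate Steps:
T = 6 (T = 5 + 1 = 6)
r(I) = -5 (r(I) = -3 - 2 = -5)
M(z, m) = m + m*z
N = 9 (N = 3*(-1 - 1*(-4)) = 3*(-1 + 4) = 3*3 = 9)
K(W) = 5*W (K(W) = W*(1 + 4) = W*5 = 5*W)
B(g) = -18*g (B(g) = (g + 5*g)*(-3) = (6*g)*(-3) = -18*g)
(N + B(-2))*r(T) = (9 - 18*(-2))*(-5) = (9 + 36)*(-5) = 45*(-5) = -225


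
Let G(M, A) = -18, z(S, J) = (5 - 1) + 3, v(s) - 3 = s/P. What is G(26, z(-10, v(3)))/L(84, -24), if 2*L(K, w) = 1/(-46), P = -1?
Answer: 1656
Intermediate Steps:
v(s) = 3 - s (v(s) = 3 + s/(-1) = 3 + s*(-1) = 3 - s)
z(S, J) = 7 (z(S, J) = 4 + 3 = 7)
L(K, w) = -1/92 (L(K, w) = (½)/(-46) = (½)*(-1/46) = -1/92)
G(26, z(-10, v(3)))/L(84, -24) = -18/(-1/92) = -18*(-92) = 1656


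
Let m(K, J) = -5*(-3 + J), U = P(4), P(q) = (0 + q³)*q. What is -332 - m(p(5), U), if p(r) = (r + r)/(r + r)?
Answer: 933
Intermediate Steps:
p(r) = 1 (p(r) = (2*r)/((2*r)) = (2*r)*(1/(2*r)) = 1)
P(q) = q⁴ (P(q) = q³*q = q⁴)
U = 256 (U = 4⁴ = 256)
m(K, J) = 15 - 5*J
-332 - m(p(5), U) = -332 - (15 - 5*256) = -332 - (15 - 1280) = -332 - 1*(-1265) = -332 + 1265 = 933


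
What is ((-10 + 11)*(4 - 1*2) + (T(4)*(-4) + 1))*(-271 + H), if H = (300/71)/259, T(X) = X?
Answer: 64780547/18389 ≈ 3522.8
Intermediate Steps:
H = 300/18389 (H = (300*(1/71))*(1/259) = (300/71)*(1/259) = 300/18389 ≈ 0.016314)
((-10 + 11)*(4 - 1*2) + (T(4)*(-4) + 1))*(-271 + H) = ((-10 + 11)*(4 - 1*2) + (4*(-4) + 1))*(-271 + 300/18389) = (1*(4 - 2) + (-16 + 1))*(-4983119/18389) = (1*2 - 15)*(-4983119/18389) = (2 - 15)*(-4983119/18389) = -13*(-4983119/18389) = 64780547/18389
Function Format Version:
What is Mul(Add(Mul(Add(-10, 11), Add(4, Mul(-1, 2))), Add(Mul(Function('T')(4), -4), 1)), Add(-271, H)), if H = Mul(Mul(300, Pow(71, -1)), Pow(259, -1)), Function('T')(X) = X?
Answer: Rational(64780547, 18389) ≈ 3522.8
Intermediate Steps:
H = Rational(300, 18389) (H = Mul(Mul(300, Rational(1, 71)), Rational(1, 259)) = Mul(Rational(300, 71), Rational(1, 259)) = Rational(300, 18389) ≈ 0.016314)
Mul(Add(Mul(Add(-10, 11), Add(4, Mul(-1, 2))), Add(Mul(Function('T')(4), -4), 1)), Add(-271, H)) = Mul(Add(Mul(Add(-10, 11), Add(4, Mul(-1, 2))), Add(Mul(4, -4), 1)), Add(-271, Rational(300, 18389))) = Mul(Add(Mul(1, Add(4, -2)), Add(-16, 1)), Rational(-4983119, 18389)) = Mul(Add(Mul(1, 2), -15), Rational(-4983119, 18389)) = Mul(Add(2, -15), Rational(-4983119, 18389)) = Mul(-13, Rational(-4983119, 18389)) = Rational(64780547, 18389)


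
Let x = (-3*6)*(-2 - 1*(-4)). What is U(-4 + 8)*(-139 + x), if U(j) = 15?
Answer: -2625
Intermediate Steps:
x = -36 (x = -18*(-2 + 4) = -18*2 = -36)
U(-4 + 8)*(-139 + x) = 15*(-139 - 36) = 15*(-175) = -2625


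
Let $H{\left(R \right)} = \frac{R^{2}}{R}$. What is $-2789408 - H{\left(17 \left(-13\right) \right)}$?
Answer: $-2789187$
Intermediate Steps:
$H{\left(R \right)} = R$
$-2789408 - H{\left(17 \left(-13\right) \right)} = -2789408 - 17 \left(-13\right) = -2789408 - -221 = -2789408 + 221 = -2789187$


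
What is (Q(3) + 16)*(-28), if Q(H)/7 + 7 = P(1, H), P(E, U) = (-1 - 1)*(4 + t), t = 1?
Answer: 2884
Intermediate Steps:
P(E, U) = -10 (P(E, U) = (-1 - 1)*(4 + 1) = -2*5 = -10)
Q(H) = -119 (Q(H) = -49 + 7*(-10) = -49 - 70 = -119)
(Q(3) + 16)*(-28) = (-119 + 16)*(-28) = -103*(-28) = 2884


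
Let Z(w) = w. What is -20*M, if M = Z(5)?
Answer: -100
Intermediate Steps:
M = 5
-20*M = -20*5 = -100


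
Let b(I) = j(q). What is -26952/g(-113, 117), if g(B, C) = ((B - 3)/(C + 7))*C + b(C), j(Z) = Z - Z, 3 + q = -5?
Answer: 278504/1131 ≈ 246.25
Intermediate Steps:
q = -8 (q = -3 - 5 = -8)
j(Z) = 0
b(I) = 0
g(B, C) = C*(-3 + B)/(7 + C) (g(B, C) = ((B - 3)/(C + 7))*C + 0 = ((-3 + B)/(7 + C))*C + 0 = C*(-3 + B)/(7 + C) + 0 = C*(-3 + B)/(7 + C))
-26952/g(-113, 117) = -26952*(7 + 117)/(117*(-3 - 113)) = -26952/(117*(-116)/124) = -26952/(117*(1/124)*(-116)) = -26952/(-3393/31) = -26952*(-31/3393) = 278504/1131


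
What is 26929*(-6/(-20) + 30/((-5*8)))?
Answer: -242361/20 ≈ -12118.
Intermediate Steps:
26929*(-6/(-20) + 30/((-5*8))) = 26929*(-6*(-1/20) + 30/(-40)) = 26929*(3/10 + 30*(-1/40)) = 26929*(3/10 - 3/4) = 26929*(-9/20) = -242361/20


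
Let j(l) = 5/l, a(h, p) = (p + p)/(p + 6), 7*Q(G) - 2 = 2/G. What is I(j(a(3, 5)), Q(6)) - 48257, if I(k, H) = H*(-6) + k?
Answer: -96507/2 ≈ -48254.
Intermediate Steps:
Q(G) = 2/7 + 2/(7*G) (Q(G) = 2/7 + (2/G)/7 = 2/7 + 2/(7*G))
a(h, p) = 2*p/(6 + p) (a(h, p) = (2*p)/(6 + p) = 2*p/(6 + p))
I(k, H) = k - 6*H (I(k, H) = -6*H + k = k - 6*H)
I(j(a(3, 5)), Q(6)) - 48257 = (5/((2*5/(6 + 5))) - 12*(1 + 6)/(7*6)) - 48257 = (5/((2*5/11)) - 12*7/(7*6)) - 48257 = (5/((2*5*(1/11))) - 6*⅓) - 48257 = (5/(10/11) - 2) - 48257 = (5*(11/10) - 2) - 48257 = (11/2 - 2) - 48257 = 7/2 - 48257 = -96507/2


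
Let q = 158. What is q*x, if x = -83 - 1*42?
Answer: -19750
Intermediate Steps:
x = -125 (x = -83 - 42 = -125)
q*x = 158*(-125) = -19750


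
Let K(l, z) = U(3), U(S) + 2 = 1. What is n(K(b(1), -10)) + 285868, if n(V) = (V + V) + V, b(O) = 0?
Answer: 285865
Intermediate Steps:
U(S) = -1 (U(S) = -2 + 1 = -1)
K(l, z) = -1
n(V) = 3*V (n(V) = 2*V + V = 3*V)
n(K(b(1), -10)) + 285868 = 3*(-1) + 285868 = -3 + 285868 = 285865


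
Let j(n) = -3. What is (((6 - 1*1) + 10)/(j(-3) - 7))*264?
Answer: -396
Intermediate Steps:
(((6 - 1*1) + 10)/(j(-3) - 7))*264 = (((6 - 1*1) + 10)/(-3 - 7))*264 = (((6 - 1) + 10)/(-10))*264 = ((5 + 10)*(-1/10))*264 = (15*(-1/10))*264 = -3/2*264 = -396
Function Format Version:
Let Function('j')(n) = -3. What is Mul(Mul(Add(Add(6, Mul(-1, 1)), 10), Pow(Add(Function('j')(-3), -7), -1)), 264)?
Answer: -396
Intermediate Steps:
Mul(Mul(Add(Add(6, Mul(-1, 1)), 10), Pow(Add(Function('j')(-3), -7), -1)), 264) = Mul(Mul(Add(Add(6, Mul(-1, 1)), 10), Pow(Add(-3, -7), -1)), 264) = Mul(Mul(Add(Add(6, -1), 10), Pow(-10, -1)), 264) = Mul(Mul(Add(5, 10), Rational(-1, 10)), 264) = Mul(Mul(15, Rational(-1, 10)), 264) = Mul(Rational(-3, 2), 264) = -396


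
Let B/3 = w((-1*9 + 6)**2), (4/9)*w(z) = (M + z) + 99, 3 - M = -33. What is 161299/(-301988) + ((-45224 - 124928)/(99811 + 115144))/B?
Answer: -8438148415979/15774060821220 ≈ -0.53494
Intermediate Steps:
M = 36 (M = 3 - 1*(-33) = 3 + 33 = 36)
w(z) = 1215/4 + 9*z/4 (w(z) = 9*((36 + z) + 99)/4 = 9*(135 + z)/4 = 1215/4 + 9*z/4)
B = 972 (B = 3*(1215/4 + 9*(-1*9 + 6)**2/4) = 3*(1215/4 + 9*(-9 + 6)**2/4) = 3*(1215/4 + (9/4)*(-3)**2) = 3*(1215/4 + (9/4)*9) = 3*(1215/4 + 81/4) = 3*324 = 972)
161299/(-301988) + ((-45224 - 124928)/(99811 + 115144))/B = 161299/(-301988) + ((-45224 - 124928)/(99811 + 115144))/972 = 161299*(-1/301988) - 170152/214955*(1/972) = -161299/301988 - 170152*1/214955*(1/972) = -161299/301988 - 170152/214955*1/972 = -161299/301988 - 42538/52234065 = -8438148415979/15774060821220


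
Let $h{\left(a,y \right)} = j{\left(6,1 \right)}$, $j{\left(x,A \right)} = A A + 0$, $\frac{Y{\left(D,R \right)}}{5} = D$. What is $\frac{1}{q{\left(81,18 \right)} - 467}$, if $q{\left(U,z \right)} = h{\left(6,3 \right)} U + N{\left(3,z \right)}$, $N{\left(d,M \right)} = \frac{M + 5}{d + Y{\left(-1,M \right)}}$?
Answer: $- \frac{2}{795} \approx -0.0025157$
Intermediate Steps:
$Y{\left(D,R \right)} = 5 D$
$N{\left(d,M \right)} = \frac{5 + M}{-5 + d}$ ($N{\left(d,M \right)} = \frac{M + 5}{d + 5 \left(-1\right)} = \frac{5 + M}{d - 5} = \frac{5 + M}{-5 + d}$)
$j{\left(x,A \right)} = A^{2}$ ($j{\left(x,A \right)} = A^{2} + 0 = A^{2}$)
$h{\left(a,y \right)} = 1$ ($h{\left(a,y \right)} = 1^{2} = 1$)
$q{\left(U,z \right)} = - \frac{5}{2} + U - \frac{z}{2}$ ($q{\left(U,z \right)} = 1 U + \frac{5 + z}{-5 + 3} = U + \frac{5 + z}{-2} = U - \frac{5 + z}{2} = U - \left(\frac{5}{2} + \frac{z}{2}\right) = - \frac{5}{2} + U - \frac{z}{2}$)
$\frac{1}{q{\left(81,18 \right)} - 467} = \frac{1}{\left(- \frac{5}{2} + 81 - 9\right) - 467} = \frac{1}{\frac{139}{2} - 467} = \frac{1}{- \frac{795}{2}} = - \frac{2}{795}$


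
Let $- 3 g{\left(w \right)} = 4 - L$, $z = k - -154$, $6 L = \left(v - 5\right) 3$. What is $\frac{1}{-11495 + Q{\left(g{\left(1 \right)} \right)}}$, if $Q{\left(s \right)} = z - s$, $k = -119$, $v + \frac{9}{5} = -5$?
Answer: $- \frac{10}{114567} \approx -8.7285 \cdot 10^{-5}$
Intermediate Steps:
$v = - \frac{34}{5}$ ($v = - \frac{9}{5} - 5 = - \frac{34}{5} \approx -6.8$)
$L = - \frac{59}{10}$ ($L = \frac{\left(- \frac{34}{5} - 5\right) 3}{6} = \frac{\left(- \frac{59}{5}\right) 3}{6} = \frac{1}{6} \left(- \frac{177}{5}\right) = - \frac{59}{10} \approx -5.9$)
$z = 35$ ($z = -119 - -154 = -119 + 154 = 35$)
$g{\left(w \right)} = - \frac{33}{10}$ ($g{\left(w \right)} = - \frac{4 - - \frac{59}{10}}{3} = - \frac{4 + \frac{59}{10}}{3} = \left(- \frac{1}{3}\right) \frac{99}{10} = - \frac{33}{10}$)
$Q{\left(s \right)} = 35 - s$
$\frac{1}{-11495 + Q{\left(g{\left(1 \right)} \right)}} = \frac{1}{-11495 + \left(35 - - \frac{33}{10}\right)} = \frac{1}{-11495 + \left(35 + \frac{33}{10}\right)} = \frac{1}{-11495 + \frac{383}{10}} = \frac{1}{- \frac{114567}{10}} = - \frac{10}{114567}$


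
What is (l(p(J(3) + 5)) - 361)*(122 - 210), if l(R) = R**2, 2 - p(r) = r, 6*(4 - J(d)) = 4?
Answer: 254144/9 ≈ 28238.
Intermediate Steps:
J(d) = 10/3 (J(d) = 4 - 1/6*4 = 4 - 2/3 = 10/3)
p(r) = 2 - r
(l(p(J(3) + 5)) - 361)*(122 - 210) = ((2 - (10/3 + 5))**2 - 361)*(122 - 210) = ((2 - 1*25/3)**2 - 361)*(-88) = ((2 - 25/3)**2 - 361)*(-88) = ((-19/3)**2 - 361)*(-88) = (361/9 - 361)*(-88) = -2888/9*(-88) = 254144/9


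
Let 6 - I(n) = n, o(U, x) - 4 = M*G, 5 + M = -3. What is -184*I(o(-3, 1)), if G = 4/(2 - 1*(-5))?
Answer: -8464/7 ≈ -1209.1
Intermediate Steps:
M = -8 (M = -5 - 3 = -8)
G = 4/7 (G = 4/(2 + 5) = 4/7 ≈ 0.57143)
o(U, x) = -4/7 (o(U, x) = 4 - 8*4/7 = 4 - 32/7 = -4/7)
I(n) = 6 - n
-184*I(o(-3, 1)) = -184*(6 - 1*(-4/7)) = -184*(6 + 4/7) = -184*46/7 = -8464/7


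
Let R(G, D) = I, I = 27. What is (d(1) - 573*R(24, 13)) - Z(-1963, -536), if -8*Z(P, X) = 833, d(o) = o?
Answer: -122927/8 ≈ -15366.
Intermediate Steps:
Z(P, X) = -833/8 (Z(P, X) = -⅛*833 = -833/8)
R(G, D) = 27
(d(1) - 573*R(24, 13)) - Z(-1963, -536) = (1 - 573*27) - 1*(-833/8) = (1 - 15471) + 833/8 = -15470 + 833/8 = -122927/8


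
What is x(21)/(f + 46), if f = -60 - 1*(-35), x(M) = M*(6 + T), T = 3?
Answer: 9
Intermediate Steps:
x(M) = 9*M (x(M) = M*(6 + 3) = M*9 = 9*M)
f = -25 (f = -60 + 35 = -25)
x(21)/(f + 46) = (9*21)/(-25 + 46) = 189/21 = (1/21)*189 = 9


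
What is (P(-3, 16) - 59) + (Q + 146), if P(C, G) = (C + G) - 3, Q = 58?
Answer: 155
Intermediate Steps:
P(C, G) = -3 + C + G
(P(-3, 16) - 59) + (Q + 146) = ((-3 - 3 + 16) - 59) + (58 + 146) = (10 - 59) + 204 = -49 + 204 = 155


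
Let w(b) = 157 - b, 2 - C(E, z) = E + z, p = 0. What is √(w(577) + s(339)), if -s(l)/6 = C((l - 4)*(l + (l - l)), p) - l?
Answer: 36*√527 ≈ 826.43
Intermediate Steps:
C(E, z) = 2 - E - z (C(E, z) = 2 - (E + z) = 2 + (-E - z) = 2 - E - z)
s(l) = -12 + 6*l + 6*l*(-4 + l) (s(l) = -6*((2 - (l - 4)*(l + (l - l)) - 1*0) - l) = -6*((2 - (-4 + l)*(l + 0) + 0) - l) = -6*((2 - (-4 + l)*l + 0) - l) = -6*((2 - l*(-4 + l) + 0) - l) = -6*((2 - l*(-4 + l)) - l) = -6*(2 - l - l*(-4 + l)) = -12 + 6*l + 6*l*(-4 + l))
√(w(577) + s(339)) = √((157 - 1*577) + (-12 + 6*339 + 6*339*(-4 + 339))) = √((157 - 577) + (-12 + 2034 + 6*339*335)) = √(-420 + (-12 + 2034 + 681390)) = √(-420 + 683412) = √682992 = 36*√527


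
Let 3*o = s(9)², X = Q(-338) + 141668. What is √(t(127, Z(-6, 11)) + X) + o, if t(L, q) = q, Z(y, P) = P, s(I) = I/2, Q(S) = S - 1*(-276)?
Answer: 27/4 + √141617 ≈ 383.07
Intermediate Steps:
Q(S) = 276 + S (Q(S) = S + 276 = 276 + S)
s(I) = I/2 (s(I) = I*(½) = I/2)
X = 141606 (X = (276 - 338) + 141668 = -62 + 141668 = 141606)
o = 27/4 (o = ((½)*9)²/3 = (9/2)²/3 = (⅓)*(81/4) = 27/4 ≈ 6.7500)
√(t(127, Z(-6, 11)) + X) + o = √(11 + 141606) + 27/4 = √141617 + 27/4 = 27/4 + √141617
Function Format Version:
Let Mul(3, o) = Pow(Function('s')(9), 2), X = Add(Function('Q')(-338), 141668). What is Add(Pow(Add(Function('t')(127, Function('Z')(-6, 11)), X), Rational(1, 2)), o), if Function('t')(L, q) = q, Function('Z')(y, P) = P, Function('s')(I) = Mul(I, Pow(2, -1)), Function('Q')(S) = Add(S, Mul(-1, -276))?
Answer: Add(Rational(27, 4), Pow(141617, Rational(1, 2))) ≈ 383.07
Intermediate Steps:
Function('Q')(S) = Add(276, S) (Function('Q')(S) = Add(S, 276) = Add(276, S))
Function('s')(I) = Mul(Rational(1, 2), I) (Function('s')(I) = Mul(I, Rational(1, 2)) = Mul(Rational(1, 2), I))
X = 141606 (X = Add(Add(276, -338), 141668) = Add(-62, 141668) = 141606)
o = Rational(27, 4) (o = Mul(Rational(1, 3), Pow(Mul(Rational(1, 2), 9), 2)) = Mul(Rational(1, 3), Pow(Rational(9, 2), 2)) = Mul(Rational(1, 3), Rational(81, 4)) = Rational(27, 4) ≈ 6.7500)
Add(Pow(Add(Function('t')(127, Function('Z')(-6, 11)), X), Rational(1, 2)), o) = Add(Pow(Add(11, 141606), Rational(1, 2)), Rational(27, 4)) = Add(Pow(141617, Rational(1, 2)), Rational(27, 4)) = Add(Rational(27, 4), Pow(141617, Rational(1, 2)))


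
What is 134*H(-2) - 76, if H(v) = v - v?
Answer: -76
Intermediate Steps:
H(v) = 0
134*H(-2) - 76 = 134*0 - 76 = 0 - 76 = -76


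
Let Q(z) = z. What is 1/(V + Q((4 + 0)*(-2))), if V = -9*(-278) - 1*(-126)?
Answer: 1/2620 ≈ 0.00038168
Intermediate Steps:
V = 2628 (V = 2502 + 126 = 2628)
1/(V + Q((4 + 0)*(-2))) = 1/(2628 + (4 + 0)*(-2)) = 1/(2628 + 4*(-2)) = 1/(2628 - 8) = 1/2620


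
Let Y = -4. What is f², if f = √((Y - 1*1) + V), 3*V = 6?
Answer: -3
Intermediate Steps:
V = 2 (V = (⅓)*6 = 2)
f = I*√3 (f = √((-4 - 1*1) + 2) = √((-4 - 1) + 2) = √(-5 + 2) = √(-3) = I*√3 ≈ 1.732*I)
f² = (I*√3)² = -3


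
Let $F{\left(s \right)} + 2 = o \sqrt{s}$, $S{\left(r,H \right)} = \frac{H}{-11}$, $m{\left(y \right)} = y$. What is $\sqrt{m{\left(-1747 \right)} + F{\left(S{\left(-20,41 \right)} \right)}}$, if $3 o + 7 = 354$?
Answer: $\frac{\sqrt{-1904661 + 11451 i \sqrt{451}}}{33} \approx 2.6644 + 41.906 i$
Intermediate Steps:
$o = \frac{347}{3}$ ($o = - \frac{7}{3} + \frac{1}{3} \cdot 354 = - \frac{7}{3} + 118 = \frac{347}{3} \approx 115.67$)
$S{\left(r,H \right)} = - \frac{H}{11}$ ($S{\left(r,H \right)} = H \left(- \frac{1}{11}\right) = - \frac{H}{11}$)
$F{\left(s \right)} = -2 + \frac{347 \sqrt{s}}{3}$
$\sqrt{m{\left(-1747 \right)} + F{\left(S{\left(-20,41 \right)} \right)}} = \sqrt{-1747 - \left(2 - \frac{347 \sqrt{\left(- \frac{1}{11}\right) 41}}{3}\right)} = \sqrt{-1747 - \left(2 - \frac{347 \sqrt{- \frac{41}{11}}}{3}\right)} = \sqrt{-1747 - \left(2 - \frac{347 \frac{i \sqrt{451}}{11}}{3}\right)} = \sqrt{-1747 - \left(2 - \frac{347 i \sqrt{451}}{33}\right)} = \sqrt{-1749 + \frac{347 i \sqrt{451}}{33}}$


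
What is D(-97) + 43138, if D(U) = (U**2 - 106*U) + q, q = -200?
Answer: 62629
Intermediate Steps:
D(U) = -200 + U**2 - 106*U (D(U) = (U**2 - 106*U) - 200 = -200 + U**2 - 106*U)
D(-97) + 43138 = (-200 + (-97)**2 - 106*(-97)) + 43138 = (-200 + 9409 + 10282) + 43138 = 19491 + 43138 = 62629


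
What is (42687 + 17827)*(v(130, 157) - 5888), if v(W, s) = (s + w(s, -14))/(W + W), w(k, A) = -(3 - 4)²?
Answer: -1781350618/5 ≈ -3.5627e+8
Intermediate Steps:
w(k, A) = -1 (w(k, A) = -1*(-1)² = -1*1 = -1)
v(W, s) = (-1 + s)/(2*W) (v(W, s) = (s - 1)/(W + W) = (-1 + s)/((2*W)) = (-1 + s)*(1/(2*W)) = (-1 + s)/(2*W))
(42687 + 17827)*(v(130, 157) - 5888) = (42687 + 17827)*((½)*(-1 + 157)/130 - 5888) = 60514*((½)*(1/130)*156 - 5888) = 60514*(⅗ - 5888) = 60514*(-29437/5) = -1781350618/5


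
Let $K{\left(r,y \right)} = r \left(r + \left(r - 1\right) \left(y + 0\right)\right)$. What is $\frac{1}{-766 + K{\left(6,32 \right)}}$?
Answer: $\frac{1}{230} \approx 0.0043478$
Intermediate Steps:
$K{\left(r,y \right)} = r \left(r + y \left(-1 + r\right)\right)$ ($K{\left(r,y \right)} = r \left(r + \left(-1 + r\right) y\right) = r \left(r + y \left(-1 + r\right)\right)$)
$\frac{1}{-766 + K{\left(6,32 \right)}} = \frac{1}{-766 + 6 \left(6 - 32 + 6 \cdot 32\right)} = \frac{1}{-766 + 6 \left(6 - 32 + 192\right)} = \frac{1}{-766 + 6 \cdot 166} = \frac{1}{-766 + 996} = \frac{1}{230}$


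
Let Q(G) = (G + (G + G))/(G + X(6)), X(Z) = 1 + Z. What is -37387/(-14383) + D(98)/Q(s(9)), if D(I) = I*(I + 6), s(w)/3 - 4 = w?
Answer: 519044995/129447 ≈ 4009.7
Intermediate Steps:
s(w) = 12 + 3*w
D(I) = I*(6 + I)
Q(G) = 3*G/(7 + G) (Q(G) = (G + (G + G))/(G + (1 + 6)) = (G + 2*G)/(G + 7) = (3*G)/(7 + G) = 3*G/(7 + G))
-37387/(-14383) + D(98)/Q(s(9)) = -37387/(-14383) + (98*(6 + 98))/((3*(12 + 3*9)/(7 + (12 + 3*9)))) = -37387*(-1/14383) + (98*104)/((3*(12 + 27)/(7 + (12 + 27)))) = 37387/14383 + 10192/((3*39/(7 + 39))) = 37387/14383 + 10192/((3*39/46)) = 37387/14383 + 10192/((3*39*(1/46))) = 37387/14383 + 10192/(117/46) = 37387/14383 + 10192*(46/117) = 37387/14383 + 36064/9 = 519044995/129447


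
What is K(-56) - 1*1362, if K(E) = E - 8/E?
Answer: -9925/7 ≈ -1417.9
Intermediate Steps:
K(-56) - 1*1362 = (-56 - 8/(-56)) - 1*1362 = (-56 - 8*(-1/56)) - 1362 = (-56 + 1/7) - 1362 = -391/7 - 1362 = -9925/7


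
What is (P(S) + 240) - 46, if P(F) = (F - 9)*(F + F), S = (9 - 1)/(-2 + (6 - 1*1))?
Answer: 1442/9 ≈ 160.22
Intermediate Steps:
S = 8/3 (S = 8/(-2 + (6 - 1)) = 8/(-2 + 5) = 8/3 ≈ 2.6667)
P(F) = 2*F*(-9 + F) (P(F) = (-9 + F)*(2*F) = 2*F*(-9 + F))
(P(S) + 240) - 46 = (2*(8/3)*(-9 + 8/3) + 240) - 46 = (2*(8/3)*(-19/3) + 240) - 46 = (-304/9 + 240) - 46 = 1856/9 - 46 = 1442/9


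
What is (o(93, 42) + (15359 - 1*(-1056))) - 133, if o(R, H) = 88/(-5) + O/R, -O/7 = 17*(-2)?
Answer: 7564136/465 ≈ 16267.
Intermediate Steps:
O = 238 (O = -119*(-2) = -7*(-34) = 238)
o(R, H) = -88/5 + 238/R (o(R, H) = 88/(-5) + 238/R = 88*(-1/5) + 238/R = -88/5 + 238/R)
(o(93, 42) + (15359 - 1*(-1056))) - 133 = ((-88/5 + 238/93) + (15359 - 1*(-1056))) - 133 = ((-88/5 + 238*(1/93)) + (15359 + 1056)) - 133 = ((-88/5 + 238/93) + 16415) - 133 = (-6994/465 + 16415) - 133 = 7625981/465 - 133 = 7564136/465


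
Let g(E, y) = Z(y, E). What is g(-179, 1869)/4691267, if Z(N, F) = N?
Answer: 267/670181 ≈ 0.00039840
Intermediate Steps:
g(E, y) = y
g(-179, 1869)/4691267 = 1869/4691267 = 1869*(1/4691267) = 267/670181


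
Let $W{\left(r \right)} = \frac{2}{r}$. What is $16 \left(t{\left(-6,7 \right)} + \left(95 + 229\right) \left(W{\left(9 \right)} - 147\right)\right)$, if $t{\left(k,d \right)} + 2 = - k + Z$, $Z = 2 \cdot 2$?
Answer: $-760768$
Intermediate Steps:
$Z = 4$
$t{\left(k,d \right)} = 2 - k$ ($t{\left(k,d \right)} = -2 - \left(-4 + k\right) = 2 - k$)
$16 \left(t{\left(-6,7 \right)} + \left(95 + 229\right) \left(W{\left(9 \right)} - 147\right)\right) = 16 \left(\left(2 - -6\right) + \left(95 + 229\right) \left(\frac{2}{9} - 147\right)\right) = 16 \left(\left(2 + 6\right) + 324 \left(2 \cdot \frac{1}{9} - 147\right)\right) = 16 \left(8 + 324 \left(\frac{2}{9} - 147\right)\right) = 16 \left(8 + 324 \left(- \frac{1321}{9}\right)\right) = 16 \left(8 - 47556\right) = 16 \left(-47548\right) = -760768$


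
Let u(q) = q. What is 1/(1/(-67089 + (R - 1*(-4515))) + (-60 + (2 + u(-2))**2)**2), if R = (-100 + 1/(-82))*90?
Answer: 2934579/10564484359 ≈ 0.00027778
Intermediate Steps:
R = -369045/41 (R = (-100 - 1/82)*90 = -8201/82*90 = -369045/41 ≈ -9001.1)
1/(1/(-67089 + (R - 1*(-4515))) + (-60 + (2 + u(-2))**2)**2) = 1/(1/(-67089 + (-369045/41 - 1*(-4515))) + (-60 + (2 - 2)**2)**2) = 1/(1/(-67089 + (-369045/41 + 4515)) + (-60 + 0**2)**2) = 1/(1/(-67089 - 183930/41) + (-60 + 0)**2) = 1/(1/(-2934579/41) + (-60)**2) = 1/(-41/2934579 + 3600) = 1/(10564484359/2934579) = 2934579/10564484359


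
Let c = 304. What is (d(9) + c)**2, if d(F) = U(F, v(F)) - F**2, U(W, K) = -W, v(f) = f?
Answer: 45796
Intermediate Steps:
d(F) = -F - F**2
(d(9) + c)**2 = (9*(-1 - 1*9) + 304)**2 = (9*(-1 - 9) + 304)**2 = (9*(-10) + 304)**2 = (-90 + 304)**2 = 214**2 = 45796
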